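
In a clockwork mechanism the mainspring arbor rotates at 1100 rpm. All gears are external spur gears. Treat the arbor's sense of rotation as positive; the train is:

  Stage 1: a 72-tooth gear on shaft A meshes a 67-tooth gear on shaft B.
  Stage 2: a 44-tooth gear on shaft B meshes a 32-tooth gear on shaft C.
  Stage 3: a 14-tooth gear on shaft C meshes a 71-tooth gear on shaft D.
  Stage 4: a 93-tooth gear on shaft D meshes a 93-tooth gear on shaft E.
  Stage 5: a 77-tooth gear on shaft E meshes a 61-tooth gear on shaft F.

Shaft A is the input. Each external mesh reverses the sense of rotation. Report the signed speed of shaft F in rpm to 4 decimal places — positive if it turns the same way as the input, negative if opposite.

-404.5607 rpm (opposite to input, |ω| = 404.5607 rpm)

Stage 1 [72T→67T]: ω = 1100.0000×72/67 = 1182.0896 rpm, dir flips to −; running = −1182.0896
Stage 2 [44T→32T]: ω = 1182.0896×44/32 = 1625.3731 rpm, dir flips to +; running = +1625.3731
Stage 3 [14T→71T]: ω = 1625.3731×14/71 = 320.4961 rpm, dir flips to −; running = −320.4961
Stage 4 [93T→93T]: ω = 320.4961×93/93 = 320.4961 rpm, dir flips to +; running = +320.4961
Stage 5 [77T→61T]: ω = 320.4961×77/61 = 404.5607 rpm, dir flips to −; running = −404.5607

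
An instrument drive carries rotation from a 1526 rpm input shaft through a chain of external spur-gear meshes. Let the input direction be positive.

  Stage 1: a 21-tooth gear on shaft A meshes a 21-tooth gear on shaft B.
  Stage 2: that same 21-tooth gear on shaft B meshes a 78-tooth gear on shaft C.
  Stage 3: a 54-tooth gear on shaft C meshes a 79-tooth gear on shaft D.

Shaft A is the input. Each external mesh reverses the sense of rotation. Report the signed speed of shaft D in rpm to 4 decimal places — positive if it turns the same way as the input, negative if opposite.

-280.8315 rpm (opposite to input, |ω| = 280.8315 rpm)

Stage 1 [21T→21T]: ω = 1526.0000×21/21 = 1526.0000 rpm, dir flips to −; running = −1526.0000
Stage 2 [21T→78T]: ω = 1526.0000×21/78 = 410.8462 rpm, dir flips to +; running = +410.8462
Stage 3 [54T→79T]: ω = 410.8462×54/79 = 280.8315 rpm, dir flips to −; running = −280.8315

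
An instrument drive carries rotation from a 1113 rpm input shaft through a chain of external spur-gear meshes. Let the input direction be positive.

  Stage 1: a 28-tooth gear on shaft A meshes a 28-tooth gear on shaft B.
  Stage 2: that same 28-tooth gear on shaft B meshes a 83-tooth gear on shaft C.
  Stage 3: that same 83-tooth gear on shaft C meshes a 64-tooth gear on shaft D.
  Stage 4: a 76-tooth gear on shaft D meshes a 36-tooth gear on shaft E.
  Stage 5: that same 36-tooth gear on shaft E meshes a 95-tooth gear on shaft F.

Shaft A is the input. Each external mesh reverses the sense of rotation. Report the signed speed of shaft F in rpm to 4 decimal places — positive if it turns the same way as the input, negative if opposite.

-389.5500 rpm (opposite to input, |ω| = 389.5500 rpm)

Stage 1 [28T→28T]: ω = 1113.0000×28/28 = 1113.0000 rpm, dir flips to −; running = −1113.0000
Stage 2 [28T→83T]: ω = 1113.0000×28/83 = 375.4699 rpm, dir flips to +; running = +375.4699
Stage 3 [83T→64T]: ω = 375.4699×83/64 = 486.9375 rpm, dir flips to −; running = −486.9375
Stage 4 [76T→36T]: ω = 486.9375×76/36 = 1027.9792 rpm, dir flips to +; running = +1027.9792
Stage 5 [36T→95T]: ω = 1027.9792×36/95 = 389.5500 rpm, dir flips to −; running = −389.5500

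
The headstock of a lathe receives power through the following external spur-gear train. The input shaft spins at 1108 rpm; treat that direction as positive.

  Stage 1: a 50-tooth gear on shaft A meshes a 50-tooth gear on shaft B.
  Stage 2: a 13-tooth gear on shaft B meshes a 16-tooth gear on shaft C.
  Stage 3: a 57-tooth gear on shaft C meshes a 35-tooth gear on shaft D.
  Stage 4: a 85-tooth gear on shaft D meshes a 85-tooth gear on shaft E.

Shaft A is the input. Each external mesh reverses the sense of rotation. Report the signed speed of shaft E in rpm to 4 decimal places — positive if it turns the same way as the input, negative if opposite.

+1466.1214 rpm (same as input, |ω| = 1466.1214 rpm)

Stage 1 [50T→50T]: ω = 1108.0000×50/50 = 1108.0000 rpm, dir flips to −; running = −1108.0000
Stage 2 [13T→16T]: ω = 1108.0000×13/16 = 900.2500 rpm, dir flips to +; running = +900.2500
Stage 3 [57T→35T]: ω = 900.2500×57/35 = 1466.1214 rpm, dir flips to −; running = −1466.1214
Stage 4 [85T→85T]: ω = 1466.1214×85/85 = 1466.1214 rpm, dir flips to +; running = +1466.1214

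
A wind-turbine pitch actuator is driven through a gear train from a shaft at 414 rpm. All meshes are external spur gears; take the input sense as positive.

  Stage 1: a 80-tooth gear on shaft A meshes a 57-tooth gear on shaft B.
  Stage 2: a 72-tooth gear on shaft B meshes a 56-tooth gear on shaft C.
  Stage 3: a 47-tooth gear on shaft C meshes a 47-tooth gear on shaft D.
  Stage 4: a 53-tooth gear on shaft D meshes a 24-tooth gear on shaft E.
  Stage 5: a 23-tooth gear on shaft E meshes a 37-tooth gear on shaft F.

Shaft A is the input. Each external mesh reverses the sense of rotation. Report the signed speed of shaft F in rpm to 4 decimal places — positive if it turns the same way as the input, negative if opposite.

Stage 1 [80T→57T]: ω = 414.0000×80/57 = 581.0526 rpm, dir flips to −; running = −581.0526
Stage 2 [72T→56T]: ω = 581.0526×72/56 = 747.0677 rpm, dir flips to +; running = +747.0677
Stage 3 [47T→47T]: ω = 747.0677×47/47 = 747.0677 rpm, dir flips to −; running = −747.0677
Stage 4 [53T→24T]: ω = 747.0677×53/24 = 1649.7744 rpm, dir flips to +; running = +1649.7744
Stage 5 [23T→37T]: ω = 1649.7744×23/37 = 1025.5355 rpm, dir flips to −; running = −1025.5355

-1025.5355 rpm (opposite to input, |ω| = 1025.5355 rpm)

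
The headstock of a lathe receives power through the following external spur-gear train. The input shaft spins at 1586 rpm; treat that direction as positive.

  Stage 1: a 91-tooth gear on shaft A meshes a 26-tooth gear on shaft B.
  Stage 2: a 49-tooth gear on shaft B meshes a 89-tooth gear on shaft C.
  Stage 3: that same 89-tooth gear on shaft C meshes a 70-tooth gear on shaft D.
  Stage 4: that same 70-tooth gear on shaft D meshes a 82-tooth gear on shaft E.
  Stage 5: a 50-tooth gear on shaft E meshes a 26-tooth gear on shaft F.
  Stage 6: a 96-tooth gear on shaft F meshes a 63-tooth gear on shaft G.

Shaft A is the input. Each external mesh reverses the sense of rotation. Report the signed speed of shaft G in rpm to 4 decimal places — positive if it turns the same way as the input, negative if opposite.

Stage 1 [91T→26T]: ω = 1586.0000×91/26 = 5551.0000 rpm, dir flips to −; running = −5551.0000
Stage 2 [49T→89T]: ω = 5551.0000×49/89 = 3056.1685 rpm, dir flips to +; running = +3056.1685
Stage 3 [89T→70T]: ω = 3056.1685×89/70 = 3885.7000 rpm, dir flips to −; running = −3885.7000
Stage 4 [70T→82T]: ω = 3885.7000×70/82 = 3317.0610 rpm, dir flips to +; running = +3317.0610
Stage 5 [50T→26T]: ω = 3317.0610×50/26 = 6378.9634 rpm, dir flips to −; running = −6378.9634
Stage 6 [96T→63T]: ω = 6378.9634×96/63 = 9720.3252 rpm, dir flips to +; running = +9720.3252

+9720.3252 rpm (same as input, |ω| = 9720.3252 rpm)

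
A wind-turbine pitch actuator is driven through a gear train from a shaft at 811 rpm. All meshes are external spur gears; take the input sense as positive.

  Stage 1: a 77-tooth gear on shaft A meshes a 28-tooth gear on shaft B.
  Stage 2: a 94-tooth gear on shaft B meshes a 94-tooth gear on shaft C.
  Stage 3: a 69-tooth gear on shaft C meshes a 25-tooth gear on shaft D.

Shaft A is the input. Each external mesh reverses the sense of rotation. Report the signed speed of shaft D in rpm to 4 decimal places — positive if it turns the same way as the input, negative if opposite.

Stage 1 [77T→28T]: ω = 811.0000×77/28 = 2230.2500 rpm, dir flips to −; running = −2230.2500
Stage 2 [94T→94T]: ω = 2230.2500×94/94 = 2230.2500 rpm, dir flips to +; running = +2230.2500
Stage 3 [69T→25T]: ω = 2230.2500×69/25 = 6155.4900 rpm, dir flips to −; running = −6155.4900

-6155.4900 rpm (opposite to input, |ω| = 6155.4900 rpm)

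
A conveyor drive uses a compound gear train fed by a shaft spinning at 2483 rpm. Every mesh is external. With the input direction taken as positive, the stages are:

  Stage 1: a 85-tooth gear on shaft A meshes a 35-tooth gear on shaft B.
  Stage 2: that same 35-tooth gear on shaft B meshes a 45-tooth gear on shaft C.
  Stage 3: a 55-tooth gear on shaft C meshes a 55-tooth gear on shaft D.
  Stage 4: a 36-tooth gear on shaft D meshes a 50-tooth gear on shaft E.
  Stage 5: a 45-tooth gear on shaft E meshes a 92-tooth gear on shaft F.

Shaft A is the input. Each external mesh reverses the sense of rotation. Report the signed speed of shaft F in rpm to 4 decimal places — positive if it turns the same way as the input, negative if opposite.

-1651.7348 rpm (opposite to input, |ω| = 1651.7348 rpm)

Stage 1 [85T→35T]: ω = 2483.0000×85/35 = 6030.1429 rpm, dir flips to −; running = −6030.1429
Stage 2 [35T→45T]: ω = 6030.1429×35/45 = 4690.1111 rpm, dir flips to +; running = +4690.1111
Stage 3 [55T→55T]: ω = 4690.1111×55/55 = 4690.1111 rpm, dir flips to −; running = −4690.1111
Stage 4 [36T→50T]: ω = 4690.1111×36/50 = 3376.8800 rpm, dir flips to +; running = +3376.8800
Stage 5 [45T→92T]: ω = 3376.8800×45/92 = 1651.7348 rpm, dir flips to −; running = −1651.7348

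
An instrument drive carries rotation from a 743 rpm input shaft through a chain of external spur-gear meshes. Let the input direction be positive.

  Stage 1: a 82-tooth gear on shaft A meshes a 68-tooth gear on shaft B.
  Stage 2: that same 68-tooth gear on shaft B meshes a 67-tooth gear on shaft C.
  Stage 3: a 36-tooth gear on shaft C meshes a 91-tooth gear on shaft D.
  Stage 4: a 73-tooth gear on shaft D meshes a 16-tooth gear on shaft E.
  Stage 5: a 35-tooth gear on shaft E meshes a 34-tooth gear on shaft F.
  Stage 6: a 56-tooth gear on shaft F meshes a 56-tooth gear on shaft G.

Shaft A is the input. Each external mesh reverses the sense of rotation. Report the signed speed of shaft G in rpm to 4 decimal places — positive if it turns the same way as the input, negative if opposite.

Stage 1 [82T→68T]: ω = 743.0000×82/68 = 895.9706 rpm, dir flips to −; running = −895.9706
Stage 2 [68T→67T]: ω = 895.9706×68/67 = 909.3433 rpm, dir flips to +; running = +909.3433
Stage 3 [36T→91T]: ω = 909.3433×36/91 = 359.7402 rpm, dir flips to −; running = −359.7402
Stage 4 [73T→16T]: ω = 359.7402×73/16 = 1641.3147 rpm, dir flips to +; running = +1641.3147
Stage 5 [35T→34T]: ω = 1641.3147×35/34 = 1689.5886 rpm, dir flips to −; running = −1689.5886
Stage 6 [56T→56T]: ω = 1689.5886×56/56 = 1689.5886 rpm, dir flips to +; running = +1689.5886

+1689.5886 rpm (same as input, |ω| = 1689.5886 rpm)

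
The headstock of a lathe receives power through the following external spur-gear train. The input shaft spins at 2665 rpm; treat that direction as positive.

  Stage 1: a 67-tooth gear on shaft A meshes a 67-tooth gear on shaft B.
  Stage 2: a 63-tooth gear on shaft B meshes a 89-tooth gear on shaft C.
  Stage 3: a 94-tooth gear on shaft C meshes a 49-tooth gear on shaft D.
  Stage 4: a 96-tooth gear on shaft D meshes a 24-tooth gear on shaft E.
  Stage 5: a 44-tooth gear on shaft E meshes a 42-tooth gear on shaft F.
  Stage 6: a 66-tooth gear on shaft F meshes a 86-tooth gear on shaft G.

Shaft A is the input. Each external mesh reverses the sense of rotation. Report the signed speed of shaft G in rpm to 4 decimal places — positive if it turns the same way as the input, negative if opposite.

+11638.2690 rpm (same as input, |ω| = 11638.2690 rpm)

Stage 1 [67T→67T]: ω = 2665.0000×67/67 = 2665.0000 rpm, dir flips to −; running = −2665.0000
Stage 2 [63T→89T]: ω = 2665.0000×63/89 = 1886.4607 rpm, dir flips to +; running = +1886.4607
Stage 3 [94T→49T]: ω = 1886.4607×94/49 = 3618.9246 rpm, dir flips to −; running = −3618.9246
Stage 4 [96T→24T]: ω = 3618.9246×96/24 = 14475.6982 rpm, dir flips to +; running = +14475.6982
Stage 5 [44T→42T]: ω = 14475.6982×44/42 = 15165.0172 rpm, dir flips to −; running = −15165.0172
Stage 6 [66T→86T]: ω = 15165.0172×66/86 = 11638.2690 rpm, dir flips to +; running = +11638.2690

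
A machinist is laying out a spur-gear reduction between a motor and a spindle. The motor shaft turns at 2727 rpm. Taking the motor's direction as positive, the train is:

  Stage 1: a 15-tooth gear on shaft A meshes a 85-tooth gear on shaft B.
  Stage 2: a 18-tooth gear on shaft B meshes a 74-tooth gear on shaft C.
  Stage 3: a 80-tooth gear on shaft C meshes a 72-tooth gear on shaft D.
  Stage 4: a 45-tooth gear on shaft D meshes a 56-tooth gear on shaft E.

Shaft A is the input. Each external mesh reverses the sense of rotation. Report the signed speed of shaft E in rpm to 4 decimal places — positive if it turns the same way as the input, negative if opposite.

+104.5154 rpm (same as input, |ω| = 104.5154 rpm)

Stage 1 [15T→85T]: ω = 2727.0000×15/85 = 481.2353 rpm, dir flips to −; running = −481.2353
Stage 2 [18T→74T]: ω = 481.2353×18/74 = 117.0572 rpm, dir flips to +; running = +117.0572
Stage 3 [80T→72T]: ω = 117.0572×80/72 = 130.0636 rpm, dir flips to −; running = −130.0636
Stage 4 [45T→56T]: ω = 130.0636×45/56 = 104.5154 rpm, dir flips to +; running = +104.5154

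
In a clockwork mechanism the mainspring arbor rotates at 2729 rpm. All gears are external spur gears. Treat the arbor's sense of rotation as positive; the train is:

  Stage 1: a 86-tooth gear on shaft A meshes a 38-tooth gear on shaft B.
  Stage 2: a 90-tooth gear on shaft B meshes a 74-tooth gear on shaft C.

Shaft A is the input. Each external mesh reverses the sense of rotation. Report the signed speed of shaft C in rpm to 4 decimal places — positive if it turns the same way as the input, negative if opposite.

+7511.5434 rpm (same as input, |ω| = 7511.5434 rpm)

Stage 1 [86T→38T]: ω = 2729.0000×86/38 = 6176.1579 rpm, dir flips to −; running = −6176.1579
Stage 2 [90T→74T]: ω = 6176.1579×90/74 = 7511.5434 rpm, dir flips to +; running = +7511.5434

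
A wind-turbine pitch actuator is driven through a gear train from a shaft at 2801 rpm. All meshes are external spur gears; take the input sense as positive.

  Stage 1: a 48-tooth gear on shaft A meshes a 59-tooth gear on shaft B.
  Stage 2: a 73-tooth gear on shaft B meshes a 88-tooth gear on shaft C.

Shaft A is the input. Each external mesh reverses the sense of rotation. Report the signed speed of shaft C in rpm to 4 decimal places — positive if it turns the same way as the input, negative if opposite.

+1890.3513 rpm (same as input, |ω| = 1890.3513 rpm)

Stage 1 [48T→59T]: ω = 2801.0000×48/59 = 2278.7797 rpm, dir flips to −; running = −2278.7797
Stage 2 [73T→88T]: ω = 2278.7797×73/88 = 1890.3513 rpm, dir flips to +; running = +1890.3513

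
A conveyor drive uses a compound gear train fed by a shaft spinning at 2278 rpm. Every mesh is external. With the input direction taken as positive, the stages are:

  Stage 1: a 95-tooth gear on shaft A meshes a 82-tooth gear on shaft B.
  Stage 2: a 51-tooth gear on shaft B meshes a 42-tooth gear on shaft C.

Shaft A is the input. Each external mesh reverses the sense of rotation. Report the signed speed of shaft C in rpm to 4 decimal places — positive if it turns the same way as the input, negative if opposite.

Stage 1 [95T→82T]: ω = 2278.0000×95/82 = 2639.1463 rpm, dir flips to −; running = −2639.1463
Stage 2 [51T→42T]: ω = 2639.1463×51/42 = 3204.6777 rpm, dir flips to +; running = +3204.6777

+3204.6777 rpm (same as input, |ω| = 3204.6777 rpm)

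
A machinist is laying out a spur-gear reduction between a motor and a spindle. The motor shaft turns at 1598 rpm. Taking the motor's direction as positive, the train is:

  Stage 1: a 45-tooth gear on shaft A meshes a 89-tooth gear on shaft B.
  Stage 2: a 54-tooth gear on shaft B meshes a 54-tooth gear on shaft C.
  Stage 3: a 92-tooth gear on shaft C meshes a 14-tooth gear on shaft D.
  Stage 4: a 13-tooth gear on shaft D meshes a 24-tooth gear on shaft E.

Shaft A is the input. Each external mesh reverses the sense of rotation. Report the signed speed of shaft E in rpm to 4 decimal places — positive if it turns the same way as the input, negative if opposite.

+2876.0152 rpm (same as input, |ω| = 2876.0152 rpm)

Stage 1 [45T→89T]: ω = 1598.0000×45/89 = 807.9775 rpm, dir flips to −; running = −807.9775
Stage 2 [54T→54T]: ω = 807.9775×54/54 = 807.9775 rpm, dir flips to +; running = +807.9775
Stage 3 [92T→14T]: ω = 807.9775×92/14 = 5309.5666 rpm, dir flips to −; running = −5309.5666
Stage 4 [13T→24T]: ω = 5309.5666×13/24 = 2876.0152 rpm, dir flips to +; running = +2876.0152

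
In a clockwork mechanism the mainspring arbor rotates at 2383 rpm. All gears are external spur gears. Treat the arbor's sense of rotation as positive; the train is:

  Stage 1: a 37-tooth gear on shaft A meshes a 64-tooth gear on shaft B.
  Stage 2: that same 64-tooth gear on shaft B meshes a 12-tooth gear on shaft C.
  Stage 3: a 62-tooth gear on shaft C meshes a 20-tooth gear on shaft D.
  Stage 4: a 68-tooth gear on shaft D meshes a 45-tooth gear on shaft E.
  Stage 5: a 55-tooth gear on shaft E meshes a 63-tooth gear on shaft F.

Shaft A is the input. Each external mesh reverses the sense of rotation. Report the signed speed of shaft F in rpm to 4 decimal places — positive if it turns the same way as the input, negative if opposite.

Stage 1 [37T→64T]: ω = 2383.0000×37/64 = 1377.6719 rpm, dir flips to −; running = −1377.6719
Stage 2 [64T→12T]: ω = 1377.6719×64/12 = 7347.5833 rpm, dir flips to +; running = +7347.5833
Stage 3 [62T→20T]: ω = 7347.5833×62/20 = 22777.5083 rpm, dir flips to −; running = −22777.5083
Stage 4 [68T→45T]: ω = 22777.5083×68/45 = 34419.3459 rpm, dir flips to +; running = +34419.3459
Stage 5 [55T→63T]: ω = 34419.3459×55/63 = 30048.6353 rpm, dir flips to −; running = −30048.6353

-30048.6353 rpm (opposite to input, |ω| = 30048.6353 rpm)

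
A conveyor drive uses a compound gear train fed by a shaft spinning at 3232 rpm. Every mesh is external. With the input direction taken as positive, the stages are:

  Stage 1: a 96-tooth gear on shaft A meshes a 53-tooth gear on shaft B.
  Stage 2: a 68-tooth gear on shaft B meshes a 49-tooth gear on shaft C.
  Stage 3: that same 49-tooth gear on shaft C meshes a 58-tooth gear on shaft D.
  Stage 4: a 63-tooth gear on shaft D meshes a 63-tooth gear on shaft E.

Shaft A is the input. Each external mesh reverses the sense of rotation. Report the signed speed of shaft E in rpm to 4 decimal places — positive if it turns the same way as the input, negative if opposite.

+6863.5316 rpm (same as input, |ω| = 6863.5316 rpm)

Stage 1 [96T→53T]: ω = 3232.0000×96/53 = 5854.1887 rpm, dir flips to −; running = −5854.1887
Stage 2 [68T→49T]: ω = 5854.1887×68/49 = 8124.1802 rpm, dir flips to +; running = +8124.1802
Stage 3 [49T→58T]: ω = 8124.1802×49/58 = 6863.5316 rpm, dir flips to −; running = −6863.5316
Stage 4 [63T→63T]: ω = 6863.5316×63/63 = 6863.5316 rpm, dir flips to +; running = +6863.5316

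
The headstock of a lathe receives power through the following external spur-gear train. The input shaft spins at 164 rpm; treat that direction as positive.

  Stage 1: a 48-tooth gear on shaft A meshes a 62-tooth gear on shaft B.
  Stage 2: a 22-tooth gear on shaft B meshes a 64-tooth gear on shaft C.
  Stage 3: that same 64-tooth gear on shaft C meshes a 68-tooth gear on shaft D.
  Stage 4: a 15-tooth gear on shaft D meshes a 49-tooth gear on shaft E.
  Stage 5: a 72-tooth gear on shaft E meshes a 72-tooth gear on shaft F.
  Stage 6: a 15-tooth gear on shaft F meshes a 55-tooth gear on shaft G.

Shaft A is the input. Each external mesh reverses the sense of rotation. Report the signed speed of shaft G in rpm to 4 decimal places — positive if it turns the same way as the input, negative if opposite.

Stage 1 [48T→62T]: ω = 164.0000×48/62 = 126.9677 rpm, dir flips to −; running = −126.9677
Stage 2 [22T→64T]: ω = 126.9677×22/64 = 43.6452 rpm, dir flips to +; running = +43.6452
Stage 3 [64T→68T]: ω = 43.6452×64/68 = 41.0778 rpm, dir flips to −; running = −41.0778
Stage 4 [15T→49T]: ω = 41.0778×15/49 = 12.5748 rpm, dir flips to +; running = +12.5748
Stage 5 [72T→72T]: ω = 12.5748×72/72 = 12.5748 rpm, dir flips to −; running = −12.5748
Stage 6 [15T→55T]: ω = 12.5748×15/55 = 3.4295 rpm, dir flips to +; running = +3.4295

+3.4295 rpm (same as input, |ω| = 3.4295 rpm)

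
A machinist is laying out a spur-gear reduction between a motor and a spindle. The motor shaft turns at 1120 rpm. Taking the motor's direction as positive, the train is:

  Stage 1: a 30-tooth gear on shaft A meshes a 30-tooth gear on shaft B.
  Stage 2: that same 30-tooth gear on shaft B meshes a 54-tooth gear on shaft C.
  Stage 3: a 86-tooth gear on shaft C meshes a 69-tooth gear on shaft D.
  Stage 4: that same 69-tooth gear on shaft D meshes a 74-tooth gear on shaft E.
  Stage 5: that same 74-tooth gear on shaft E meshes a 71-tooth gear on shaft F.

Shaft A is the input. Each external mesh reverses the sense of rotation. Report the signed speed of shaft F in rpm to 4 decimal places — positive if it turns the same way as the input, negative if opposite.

Stage 1 [30T→30T]: ω = 1120.0000×30/30 = 1120.0000 rpm, dir flips to −; running = −1120.0000
Stage 2 [30T→54T]: ω = 1120.0000×30/54 = 622.2222 rpm, dir flips to +; running = +622.2222
Stage 3 [86T→69T]: ω = 622.2222×86/69 = 775.5233 rpm, dir flips to −; running = −775.5233
Stage 4 [69T→74T]: ω = 775.5233×69/74 = 723.1231 rpm, dir flips to +; running = +723.1231
Stage 5 [74T→71T]: ω = 723.1231×74/71 = 753.6776 rpm, dir flips to −; running = −753.6776

-753.6776 rpm (opposite to input, |ω| = 753.6776 rpm)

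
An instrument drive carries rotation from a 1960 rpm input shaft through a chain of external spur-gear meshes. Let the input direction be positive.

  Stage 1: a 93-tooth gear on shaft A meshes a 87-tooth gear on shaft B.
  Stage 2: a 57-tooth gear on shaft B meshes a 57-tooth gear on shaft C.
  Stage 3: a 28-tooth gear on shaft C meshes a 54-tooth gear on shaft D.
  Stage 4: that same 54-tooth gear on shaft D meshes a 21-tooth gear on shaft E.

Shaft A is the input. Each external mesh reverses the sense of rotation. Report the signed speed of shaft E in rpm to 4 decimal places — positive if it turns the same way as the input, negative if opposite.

+2793.5632 rpm (same as input, |ω| = 2793.5632 rpm)

Stage 1 [93T→87T]: ω = 1960.0000×93/87 = 2095.1724 rpm, dir flips to −; running = −2095.1724
Stage 2 [57T→57T]: ω = 2095.1724×57/57 = 2095.1724 rpm, dir flips to +; running = +2095.1724
Stage 3 [28T→54T]: ω = 2095.1724×28/54 = 1086.3857 rpm, dir flips to −; running = −1086.3857
Stage 4 [54T→21T]: ω = 1086.3857×54/21 = 2793.5632 rpm, dir flips to +; running = +2793.5632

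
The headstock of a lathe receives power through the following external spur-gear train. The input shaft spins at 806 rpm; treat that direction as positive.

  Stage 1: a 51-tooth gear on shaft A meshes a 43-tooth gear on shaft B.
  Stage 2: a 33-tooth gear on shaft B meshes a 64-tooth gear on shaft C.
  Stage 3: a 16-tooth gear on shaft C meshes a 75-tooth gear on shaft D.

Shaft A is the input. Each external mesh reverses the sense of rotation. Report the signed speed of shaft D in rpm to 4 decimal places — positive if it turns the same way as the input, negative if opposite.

Stage 1 [51T→43T]: ω = 806.0000×51/43 = 955.9535 rpm, dir flips to −; running = −955.9535
Stage 2 [33T→64T]: ω = 955.9535×33/64 = 492.9135 rpm, dir flips to +; running = +492.9135
Stage 3 [16T→75T]: ω = 492.9135×16/75 = 105.1549 rpm, dir flips to −; running = −105.1549

-105.1549 rpm (opposite to input, |ω| = 105.1549 rpm)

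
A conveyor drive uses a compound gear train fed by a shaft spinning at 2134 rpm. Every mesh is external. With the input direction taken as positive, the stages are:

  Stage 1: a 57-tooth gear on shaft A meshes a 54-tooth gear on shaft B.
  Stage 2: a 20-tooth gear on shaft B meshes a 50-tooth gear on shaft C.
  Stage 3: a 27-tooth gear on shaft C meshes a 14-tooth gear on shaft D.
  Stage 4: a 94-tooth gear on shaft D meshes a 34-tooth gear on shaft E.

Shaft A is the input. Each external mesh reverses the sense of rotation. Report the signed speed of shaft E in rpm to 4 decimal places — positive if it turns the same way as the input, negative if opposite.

+4804.1899 rpm (same as input, |ω| = 4804.1899 rpm)

Stage 1 [57T→54T]: ω = 2134.0000×57/54 = 2252.5556 rpm, dir flips to −; running = −2252.5556
Stage 2 [20T→50T]: ω = 2252.5556×20/50 = 901.0222 rpm, dir flips to +; running = +901.0222
Stage 3 [27T→14T]: ω = 901.0222×27/14 = 1737.6857 rpm, dir flips to −; running = −1737.6857
Stage 4 [94T→34T]: ω = 1737.6857×94/34 = 4804.1899 rpm, dir flips to +; running = +4804.1899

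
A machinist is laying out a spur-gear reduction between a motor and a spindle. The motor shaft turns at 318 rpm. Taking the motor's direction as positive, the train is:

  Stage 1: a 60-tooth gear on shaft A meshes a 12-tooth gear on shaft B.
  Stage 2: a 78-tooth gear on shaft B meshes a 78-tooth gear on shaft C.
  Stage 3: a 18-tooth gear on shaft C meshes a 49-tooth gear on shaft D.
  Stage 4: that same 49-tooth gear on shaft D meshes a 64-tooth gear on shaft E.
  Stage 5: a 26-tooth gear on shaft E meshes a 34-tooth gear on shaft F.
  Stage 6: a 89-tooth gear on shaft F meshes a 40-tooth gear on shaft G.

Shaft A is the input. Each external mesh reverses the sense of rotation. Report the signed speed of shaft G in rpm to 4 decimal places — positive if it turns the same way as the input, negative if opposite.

Stage 1 [60T→12T]: ω = 318.0000×60/12 = 1590.0000 rpm, dir flips to −; running = −1590.0000
Stage 2 [78T→78T]: ω = 1590.0000×78/78 = 1590.0000 rpm, dir flips to +; running = +1590.0000
Stage 3 [18T→49T]: ω = 1590.0000×18/49 = 584.0816 rpm, dir flips to −; running = −584.0816
Stage 4 [49T→64T]: ω = 584.0816×49/64 = 447.1875 rpm, dir flips to +; running = +447.1875
Stage 5 [26T→34T]: ω = 447.1875×26/34 = 341.9669 rpm, dir flips to −; running = −341.9669
Stage 6 [89T→40T]: ω = 341.9669×89/40 = 760.8764 rpm, dir flips to +; running = +760.8764

+760.8764 rpm (same as input, |ω| = 760.8764 rpm)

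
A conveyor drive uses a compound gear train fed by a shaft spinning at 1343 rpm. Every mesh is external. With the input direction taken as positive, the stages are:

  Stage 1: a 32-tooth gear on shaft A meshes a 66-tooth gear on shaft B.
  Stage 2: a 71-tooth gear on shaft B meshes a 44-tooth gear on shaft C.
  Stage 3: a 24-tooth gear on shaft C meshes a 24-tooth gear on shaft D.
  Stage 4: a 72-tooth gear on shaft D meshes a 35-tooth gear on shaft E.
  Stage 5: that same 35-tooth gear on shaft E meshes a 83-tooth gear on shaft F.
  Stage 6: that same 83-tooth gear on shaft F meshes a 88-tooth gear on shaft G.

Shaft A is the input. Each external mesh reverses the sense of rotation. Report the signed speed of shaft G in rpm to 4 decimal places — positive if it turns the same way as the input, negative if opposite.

+859.6814 rpm (same as input, |ω| = 859.6814 rpm)

Stage 1 [32T→66T]: ω = 1343.0000×32/66 = 651.1515 rpm, dir flips to −; running = −651.1515
Stage 2 [71T→44T]: ω = 651.1515×71/44 = 1050.7218 rpm, dir flips to +; running = +1050.7218
Stage 3 [24T→24T]: ω = 1050.7218×24/24 = 1050.7218 rpm, dir flips to −; running = −1050.7218
Stage 4 [72T→35T]: ω = 1050.7218×72/35 = 2161.4848 rpm, dir flips to +; running = +2161.4848
Stage 5 [35T→83T]: ω = 2161.4848×35/83 = 911.4695 rpm, dir flips to −; running = −911.4695
Stage 6 [83T→88T]: ω = 911.4695×83/88 = 859.6814 rpm, dir flips to +; running = +859.6814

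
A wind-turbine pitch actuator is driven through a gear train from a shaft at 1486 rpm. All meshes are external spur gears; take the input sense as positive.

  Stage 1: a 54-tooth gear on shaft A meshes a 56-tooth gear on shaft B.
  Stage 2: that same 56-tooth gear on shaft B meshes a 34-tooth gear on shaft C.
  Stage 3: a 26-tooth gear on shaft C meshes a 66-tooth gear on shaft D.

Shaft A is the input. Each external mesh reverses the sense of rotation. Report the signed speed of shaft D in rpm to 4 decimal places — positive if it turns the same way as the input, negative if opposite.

Stage 1 [54T→56T]: ω = 1486.0000×54/56 = 1432.9286 rpm, dir flips to −; running = −1432.9286
Stage 2 [56T→34T]: ω = 1432.9286×56/34 = 2360.1176 rpm, dir flips to +; running = +2360.1176
Stage 3 [26T→66T]: ω = 2360.1176×26/66 = 929.7433 rpm, dir flips to −; running = −929.7433

-929.7433 rpm (opposite to input, |ω| = 929.7433 rpm)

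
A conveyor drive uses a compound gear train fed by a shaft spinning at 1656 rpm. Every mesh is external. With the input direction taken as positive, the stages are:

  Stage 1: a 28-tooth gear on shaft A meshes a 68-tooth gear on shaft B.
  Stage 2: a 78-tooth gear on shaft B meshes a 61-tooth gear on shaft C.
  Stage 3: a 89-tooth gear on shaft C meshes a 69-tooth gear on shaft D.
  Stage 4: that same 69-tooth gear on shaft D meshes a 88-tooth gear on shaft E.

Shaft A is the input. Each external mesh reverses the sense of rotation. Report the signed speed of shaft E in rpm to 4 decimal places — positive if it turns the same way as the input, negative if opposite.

Stage 1 [28T→68T]: ω = 1656.0000×28/68 = 681.8824 rpm, dir flips to −; running = −681.8824
Stage 2 [78T→61T]: ω = 681.8824×78/61 = 871.9151 rpm, dir flips to +; running = +871.9151
Stage 3 [89T→69T]: ω = 871.9151×89/69 = 1124.6442 rpm, dir flips to −; running = −1124.6442
Stage 4 [69T→88T]: ω = 1124.6442×69/88 = 881.8233 rpm, dir flips to +; running = +881.8233

+881.8233 rpm (same as input, |ω| = 881.8233 rpm)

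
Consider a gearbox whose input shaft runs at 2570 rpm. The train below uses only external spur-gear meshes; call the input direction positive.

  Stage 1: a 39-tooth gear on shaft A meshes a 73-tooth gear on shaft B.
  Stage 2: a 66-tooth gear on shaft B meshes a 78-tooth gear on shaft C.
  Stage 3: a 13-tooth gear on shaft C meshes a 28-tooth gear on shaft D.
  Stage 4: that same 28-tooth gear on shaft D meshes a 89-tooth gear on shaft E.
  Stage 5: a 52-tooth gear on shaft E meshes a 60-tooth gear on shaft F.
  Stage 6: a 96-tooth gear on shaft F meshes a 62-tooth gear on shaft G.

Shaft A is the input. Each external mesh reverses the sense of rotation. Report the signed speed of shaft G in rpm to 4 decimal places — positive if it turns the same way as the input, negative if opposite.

Stage 1 [39T→73T]: ω = 2570.0000×39/73 = 1373.0137 rpm, dir flips to −; running = −1373.0137
Stage 2 [66T→78T]: ω = 1373.0137×66/78 = 1161.7808 rpm, dir flips to +; running = +1161.7808
Stage 3 [13T→28T]: ω = 1161.7808×13/28 = 539.3982 rpm, dir flips to −; running = −539.3982
Stage 4 [28T→89T]: ω = 539.3982×28/89 = 169.6983 rpm, dir flips to +; running = +169.6983
Stage 5 [52T→60T]: ω = 169.6983×52/60 = 147.0719 rpm, dir flips to −; running = −147.0719
Stage 6 [96T→62T]: ω = 147.0719×96/62 = 227.7242 rpm, dir flips to +; running = +227.7242

+227.7242 rpm (same as input, |ω| = 227.7242 rpm)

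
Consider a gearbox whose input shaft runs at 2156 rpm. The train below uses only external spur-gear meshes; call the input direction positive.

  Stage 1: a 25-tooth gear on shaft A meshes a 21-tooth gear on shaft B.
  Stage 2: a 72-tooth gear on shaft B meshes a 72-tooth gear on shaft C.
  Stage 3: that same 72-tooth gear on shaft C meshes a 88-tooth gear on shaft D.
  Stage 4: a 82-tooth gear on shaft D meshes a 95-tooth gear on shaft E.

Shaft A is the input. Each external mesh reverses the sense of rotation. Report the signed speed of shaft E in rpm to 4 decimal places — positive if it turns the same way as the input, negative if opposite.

+1812.6316 rpm (same as input, |ω| = 1812.6316 rpm)

Stage 1 [25T→21T]: ω = 2156.0000×25/21 = 2566.6667 rpm, dir flips to −; running = −2566.6667
Stage 2 [72T→72T]: ω = 2566.6667×72/72 = 2566.6667 rpm, dir flips to +; running = +2566.6667
Stage 3 [72T→88T]: ω = 2566.6667×72/88 = 2100.0000 rpm, dir flips to −; running = −2100.0000
Stage 4 [82T→95T]: ω = 2100.0000×82/95 = 1812.6316 rpm, dir flips to +; running = +1812.6316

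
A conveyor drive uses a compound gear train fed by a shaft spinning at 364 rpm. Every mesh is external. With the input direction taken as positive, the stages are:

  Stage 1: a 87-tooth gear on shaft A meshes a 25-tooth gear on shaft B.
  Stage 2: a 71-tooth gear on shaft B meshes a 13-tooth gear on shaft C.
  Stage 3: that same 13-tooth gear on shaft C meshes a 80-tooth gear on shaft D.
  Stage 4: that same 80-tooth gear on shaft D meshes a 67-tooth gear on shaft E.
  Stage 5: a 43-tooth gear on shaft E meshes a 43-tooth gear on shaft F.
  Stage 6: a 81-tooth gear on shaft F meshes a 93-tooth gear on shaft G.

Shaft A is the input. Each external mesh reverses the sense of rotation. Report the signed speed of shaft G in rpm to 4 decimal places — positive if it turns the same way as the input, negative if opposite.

+1169.1393 rpm (same as input, |ω| = 1169.1393 rpm)

Stage 1 [87T→25T]: ω = 364.0000×87/25 = 1266.7200 rpm, dir flips to −; running = −1266.7200
Stage 2 [71T→13T]: ω = 1266.7200×71/13 = 6918.2400 rpm, dir flips to +; running = +6918.2400
Stage 3 [13T→80T]: ω = 6918.2400×13/80 = 1124.2140 rpm, dir flips to −; running = −1124.2140
Stage 4 [80T→67T]: ω = 1124.2140×80/67 = 1342.3451 rpm, dir flips to +; running = +1342.3451
Stage 5 [43T→43T]: ω = 1342.3451×43/43 = 1342.3451 rpm, dir flips to −; running = −1342.3451
Stage 6 [81T→93T]: ω = 1342.3451×81/93 = 1169.1393 rpm, dir flips to +; running = +1169.1393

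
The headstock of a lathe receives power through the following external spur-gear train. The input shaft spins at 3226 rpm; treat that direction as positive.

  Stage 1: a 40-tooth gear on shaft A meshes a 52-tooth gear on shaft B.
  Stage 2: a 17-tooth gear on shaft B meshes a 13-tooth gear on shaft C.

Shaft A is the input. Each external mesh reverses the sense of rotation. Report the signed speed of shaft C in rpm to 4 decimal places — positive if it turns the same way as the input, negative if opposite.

+3245.0888 rpm (same as input, |ω| = 3245.0888 rpm)

Stage 1 [40T→52T]: ω = 3226.0000×40/52 = 2481.5385 rpm, dir flips to −; running = −2481.5385
Stage 2 [17T→13T]: ω = 2481.5385×17/13 = 3245.0888 rpm, dir flips to +; running = +3245.0888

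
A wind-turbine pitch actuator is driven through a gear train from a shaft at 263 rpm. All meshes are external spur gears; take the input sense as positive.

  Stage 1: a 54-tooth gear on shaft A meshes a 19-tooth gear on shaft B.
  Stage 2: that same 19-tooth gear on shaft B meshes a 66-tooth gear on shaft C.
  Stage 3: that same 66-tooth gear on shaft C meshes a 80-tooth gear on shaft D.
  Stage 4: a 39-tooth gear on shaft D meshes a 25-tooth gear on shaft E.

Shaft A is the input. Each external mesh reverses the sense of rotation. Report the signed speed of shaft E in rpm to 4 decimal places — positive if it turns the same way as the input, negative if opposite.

Stage 1 [54T→19T]: ω = 263.0000×54/19 = 747.4737 rpm, dir flips to −; running = −747.4737
Stage 2 [19T→66T]: ω = 747.4737×19/66 = 215.1818 rpm, dir flips to +; running = +215.1818
Stage 3 [66T→80T]: ω = 215.1818×66/80 = 177.5250 rpm, dir flips to −; running = −177.5250
Stage 4 [39T→25T]: ω = 177.5250×39/25 = 276.9390 rpm, dir flips to +; running = +276.9390

+276.9390 rpm (same as input, |ω| = 276.9390 rpm)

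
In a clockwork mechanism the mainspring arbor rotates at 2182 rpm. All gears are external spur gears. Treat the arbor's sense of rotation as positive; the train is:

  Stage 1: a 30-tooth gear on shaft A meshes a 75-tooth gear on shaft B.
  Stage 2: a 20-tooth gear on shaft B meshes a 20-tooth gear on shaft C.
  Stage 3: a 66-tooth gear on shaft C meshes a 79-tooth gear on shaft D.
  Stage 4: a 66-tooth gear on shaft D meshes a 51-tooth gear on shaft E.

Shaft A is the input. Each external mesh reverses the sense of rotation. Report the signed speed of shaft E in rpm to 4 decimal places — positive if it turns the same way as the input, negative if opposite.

+943.6378 rpm (same as input, |ω| = 943.6378 rpm)

Stage 1 [30T→75T]: ω = 2182.0000×30/75 = 872.8000 rpm, dir flips to −; running = −872.8000
Stage 2 [20T→20T]: ω = 872.8000×20/20 = 872.8000 rpm, dir flips to +; running = +872.8000
Stage 3 [66T→79T]: ω = 872.8000×66/79 = 729.1747 rpm, dir flips to −; running = −729.1747
Stage 4 [66T→51T]: ω = 729.1747×66/51 = 943.6378 rpm, dir flips to +; running = +943.6378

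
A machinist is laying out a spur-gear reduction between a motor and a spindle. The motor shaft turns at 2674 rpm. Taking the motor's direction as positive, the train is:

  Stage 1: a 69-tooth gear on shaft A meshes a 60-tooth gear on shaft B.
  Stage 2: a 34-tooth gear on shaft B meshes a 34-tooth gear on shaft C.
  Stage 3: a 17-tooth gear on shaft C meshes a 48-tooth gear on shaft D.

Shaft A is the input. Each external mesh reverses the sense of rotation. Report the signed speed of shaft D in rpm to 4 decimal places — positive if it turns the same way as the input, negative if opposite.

-1089.0979 rpm (opposite to input, |ω| = 1089.0979 rpm)

Stage 1 [69T→60T]: ω = 2674.0000×69/60 = 3075.1000 rpm, dir flips to −; running = −3075.1000
Stage 2 [34T→34T]: ω = 3075.1000×34/34 = 3075.1000 rpm, dir flips to +; running = +3075.1000
Stage 3 [17T→48T]: ω = 3075.1000×17/48 = 1089.0979 rpm, dir flips to −; running = −1089.0979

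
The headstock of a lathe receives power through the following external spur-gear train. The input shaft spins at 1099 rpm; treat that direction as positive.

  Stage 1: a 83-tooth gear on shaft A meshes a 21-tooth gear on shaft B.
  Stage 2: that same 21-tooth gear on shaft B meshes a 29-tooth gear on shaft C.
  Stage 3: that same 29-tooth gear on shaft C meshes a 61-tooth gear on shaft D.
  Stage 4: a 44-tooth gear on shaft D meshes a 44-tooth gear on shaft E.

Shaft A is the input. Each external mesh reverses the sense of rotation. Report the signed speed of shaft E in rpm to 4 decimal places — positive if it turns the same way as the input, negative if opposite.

+1495.3607 rpm (same as input, |ω| = 1495.3607 rpm)

Stage 1 [83T→21T]: ω = 1099.0000×83/21 = 4343.6667 rpm, dir flips to −; running = −4343.6667
Stage 2 [21T→29T]: ω = 4343.6667×21/29 = 3145.4138 rpm, dir flips to +; running = +3145.4138
Stage 3 [29T→61T]: ω = 3145.4138×29/61 = 1495.3607 rpm, dir flips to −; running = −1495.3607
Stage 4 [44T→44T]: ω = 1495.3607×44/44 = 1495.3607 rpm, dir flips to +; running = +1495.3607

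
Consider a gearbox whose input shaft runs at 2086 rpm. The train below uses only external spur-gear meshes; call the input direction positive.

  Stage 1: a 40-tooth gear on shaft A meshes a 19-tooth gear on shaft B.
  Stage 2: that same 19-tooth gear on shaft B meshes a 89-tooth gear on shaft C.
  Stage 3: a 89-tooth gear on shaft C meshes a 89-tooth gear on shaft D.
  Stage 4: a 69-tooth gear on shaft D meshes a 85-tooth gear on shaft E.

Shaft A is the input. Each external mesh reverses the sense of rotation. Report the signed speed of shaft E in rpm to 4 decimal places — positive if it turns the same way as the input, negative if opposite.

+761.0522 rpm (same as input, |ω| = 761.0522 rpm)

Stage 1 [40T→19T]: ω = 2086.0000×40/19 = 4391.5789 rpm, dir flips to −; running = −4391.5789
Stage 2 [19T→89T]: ω = 4391.5789×19/89 = 937.5281 rpm, dir flips to +; running = +937.5281
Stage 3 [89T→89T]: ω = 937.5281×89/89 = 937.5281 rpm, dir flips to −; running = −937.5281
Stage 4 [69T→85T]: ω = 937.5281×69/85 = 761.0522 rpm, dir flips to +; running = +761.0522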